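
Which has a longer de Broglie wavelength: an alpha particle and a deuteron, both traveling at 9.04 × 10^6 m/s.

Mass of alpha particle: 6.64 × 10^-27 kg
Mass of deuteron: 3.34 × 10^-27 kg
The deuteron has the longer wavelength.

Using λ = h/(mv), since both particles have the same velocity, the wavelength depends only on mass.

For alpha particle: λ₁ = h/(m₁v) = 1.10 × 10^-14 m
For deuteron: λ₂ = h/(m₂v) = 2.19 × 10^-14 m

Since λ ∝ 1/m at constant velocity, the lighter particle has the longer wavelength.

The deuteron has the longer de Broglie wavelength.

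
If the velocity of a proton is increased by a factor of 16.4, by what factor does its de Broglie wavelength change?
The wavelength decreases by a factor of 16.4.

From λ = h/(mv), the wavelength is inversely proportional to velocity:

λ ∝ 1/v

If v → 16.4v, then λ → λ/16.4

When velocity is increased by a factor of 16.4, the wavelength decreases by a factor of 16.4.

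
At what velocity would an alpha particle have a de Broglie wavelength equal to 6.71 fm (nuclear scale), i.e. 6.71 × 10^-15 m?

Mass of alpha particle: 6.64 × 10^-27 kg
1.49 × 10^7 m/s

From λ = h/(mv), solve for v:

v = h/(mλ)
v = (6.626 × 10^-34 J·s) / (6.64 × 10^-27 kg × 6.71 × 10^-15 m)
v = 1.49 × 10^7 m/s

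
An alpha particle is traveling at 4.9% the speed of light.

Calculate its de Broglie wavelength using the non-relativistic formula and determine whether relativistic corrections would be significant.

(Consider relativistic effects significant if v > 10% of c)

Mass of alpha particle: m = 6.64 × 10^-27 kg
No, relativistic corrections are not needed.

Using the non-relativistic de Broglie formula λ = h/(mv):

v = 4.9% × c = 1.469 × 10^7 m/s

λ = h/(mv)
λ = (6.626 × 10^-34 J·s) / (6.64 × 10^-27 kg × 1.469 × 10^7 m/s)
λ = 6.79 × 10^-15 m

Since v = 4.9% of c < 10% of c, relativistic corrections are NOT significant and this non-relativistic result is a good approximation.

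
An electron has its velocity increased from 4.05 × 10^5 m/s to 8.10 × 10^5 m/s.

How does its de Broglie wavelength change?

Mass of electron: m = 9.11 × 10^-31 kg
The wavelength decreases by a factor of 2.

Using λ = h/(mv):

Initial wavelength: λ₁ = h/(mv₁) = 1.80 × 10^-9 m
Final wavelength: λ₂ = h/(mv₂) = 8.98 × 10^-10 m

Since λ ∝ 1/v, when velocity increases by a factor of 2, the wavelength decreases by a factor of 2.

λ₂/λ₁ = v₁/v₂ = 1/2

The wavelength decreases by a factor of 2.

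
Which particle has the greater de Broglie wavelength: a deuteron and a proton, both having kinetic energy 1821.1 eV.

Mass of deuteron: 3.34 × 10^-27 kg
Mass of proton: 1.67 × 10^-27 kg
The proton has the longer wavelength.

Using λ = h/√(2mKE):

For deuteron: λ₁ = h/√(2m₁KE) = 4.75 × 10^-13 m
For proton: λ₂ = h/√(2m₂KE) = 6.71 × 10^-13 m

Since λ ∝ 1/√m at constant kinetic energy, the lighter particle has the longer wavelength.

The proton has the longer de Broglie wavelength.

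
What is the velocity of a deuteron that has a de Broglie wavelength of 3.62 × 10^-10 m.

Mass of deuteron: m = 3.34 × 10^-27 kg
5.48 × 10^2 m/s

From the de Broglie relation λ = h/(mv), we solve for v:

v = h/(mλ)
v = (6.626 × 10^-34 J·s) / (3.34 × 10^-27 kg × 3.62 × 10^-10 m)
v = 5.48 × 10^2 m/s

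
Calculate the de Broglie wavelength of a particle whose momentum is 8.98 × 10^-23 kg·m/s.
7.38 × 10^-12 m

Using the de Broglie relation λ = h/p:

λ = h/p
λ = (6.626 × 10^-34 J·s) / (8.98 × 10^-23 kg·m/s)
λ = 7.38 × 10^-12 m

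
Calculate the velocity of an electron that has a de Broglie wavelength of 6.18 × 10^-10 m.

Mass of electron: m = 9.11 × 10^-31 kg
1.18 × 10^6 m/s

From the de Broglie relation λ = h/(mv), we solve for v:

v = h/(mλ)
v = (6.626 × 10^-34 J·s) / (9.11 × 10^-31 kg × 6.18 × 10^-10 m)
v = 1.18 × 10^6 m/s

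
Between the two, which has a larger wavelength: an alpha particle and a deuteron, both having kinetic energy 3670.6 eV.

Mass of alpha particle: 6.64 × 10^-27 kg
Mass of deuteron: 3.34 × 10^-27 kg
The deuteron has the longer wavelength.

Using λ = h/√(2mKE):

For alpha particle: λ₁ = h/√(2m₁KE) = 2.37 × 10^-13 m
For deuteron: λ₂ = h/√(2m₂KE) = 3.34 × 10^-13 m

Since λ ∝ 1/√m at constant kinetic energy, the lighter particle has the longer wavelength.

The deuteron has the longer de Broglie wavelength.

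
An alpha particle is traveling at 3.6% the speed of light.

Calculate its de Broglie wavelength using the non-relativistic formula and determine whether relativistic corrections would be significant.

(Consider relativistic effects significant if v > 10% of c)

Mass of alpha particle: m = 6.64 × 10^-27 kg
No, relativistic corrections are not needed.

Using the non-relativistic de Broglie formula λ = h/(mv):

v = 3.6% × c = 1.079 × 10^7 m/s

λ = h/(mv)
λ = (6.626 × 10^-34 J·s) / (6.64 × 10^-27 kg × 1.079 × 10^7 m/s)
λ = 9.25 × 10^-15 m

Since v = 3.6% of c < 10% of c, relativistic corrections are NOT significant and this non-relativistic result is a good approximation.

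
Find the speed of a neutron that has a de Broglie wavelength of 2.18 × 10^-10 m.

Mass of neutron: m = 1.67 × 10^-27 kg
1.82 × 10^3 m/s

From the de Broglie relation λ = h/(mv), we solve for v:

v = h/(mλ)
v = (6.626 × 10^-34 J·s) / (1.67 × 10^-27 kg × 2.18 × 10^-10 m)
v = 1.82 × 10^3 m/s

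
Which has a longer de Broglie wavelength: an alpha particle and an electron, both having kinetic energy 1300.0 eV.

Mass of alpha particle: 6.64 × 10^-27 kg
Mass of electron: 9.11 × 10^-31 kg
The electron has the longer wavelength.

Using λ = h/√(2mKE):

For alpha particle: λ₁ = h/√(2m₁KE) = 3.98 × 10^-13 m
For electron: λ₂ = h/√(2m₂KE) = 3.40 × 10^-11 m

Since λ ∝ 1/√m at constant kinetic energy, the lighter particle has the longer wavelength.

The electron has the longer de Broglie wavelength.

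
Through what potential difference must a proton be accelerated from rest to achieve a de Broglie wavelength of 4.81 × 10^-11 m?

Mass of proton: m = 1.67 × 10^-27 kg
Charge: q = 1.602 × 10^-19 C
3.55 × 10^-1 V

From λ = h/√(2mqV), we solve for V:

λ² = h²/(2mqV)
V = h²/(2mqλ²)
V = (6.626 × 10^-34 J·s)² / (2 × 1.67 × 10^-27 kg × 1.602 × 10^-19 C × (4.81 × 10^-11 m)²)
V = 3.55 × 10^-1 V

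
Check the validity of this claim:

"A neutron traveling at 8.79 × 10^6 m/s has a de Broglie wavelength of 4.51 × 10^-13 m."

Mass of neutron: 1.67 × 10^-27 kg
False

The claim is incorrect.

Using λ = h/(mv):
λ = (6.626 × 10^-34 J·s) / (1.67 × 10^-27 kg × 8.79 × 10^6 m/s)
λ = 4.51 × 10^-14 m

The actual wavelength differs from the claimed 4.51 × 10^-13 m.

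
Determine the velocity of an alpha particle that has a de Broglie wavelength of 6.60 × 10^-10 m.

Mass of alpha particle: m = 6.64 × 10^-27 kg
1.51 × 10^2 m/s

From the de Broglie relation λ = h/(mv), we solve for v:

v = h/(mλ)
v = (6.626 × 10^-34 J·s) / (6.64 × 10^-27 kg × 6.60 × 10^-10 m)
v = 1.51 × 10^2 m/s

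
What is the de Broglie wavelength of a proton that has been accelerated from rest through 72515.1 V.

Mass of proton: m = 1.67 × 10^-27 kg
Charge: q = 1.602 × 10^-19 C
1.06 × 10^-13 m

When a particle is accelerated through voltage V, it gains kinetic energy KE = qV.

The de Broglie wavelength is then λ = h/√(2mqV):

λ = h/√(2mqV)
λ = (6.626 × 10^-34 J·s) / √(2 × 1.67 × 10^-27 kg × 1.602 × 10^-19 C × 72515.1 V)
λ = 1.06 × 10^-13 m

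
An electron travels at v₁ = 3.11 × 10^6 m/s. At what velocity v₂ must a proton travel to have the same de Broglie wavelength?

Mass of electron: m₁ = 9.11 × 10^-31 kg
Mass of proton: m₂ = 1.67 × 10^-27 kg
v₂ = 1.70 × 10^3 m/s

For equal de Broglie wavelengths: λ₁ = λ₂

h/(m₁v₁) = h/(m₂v₂)
m₁v₁ = m₂v₂
v₂ = v₁ · (m₁/m₂)

v₂ = 3.11 × 10^6 m/s × (9.11 × 10^-31 kg / 1.67 × 10^-27 kg)
v₂ = 1.70 × 10^3 m/s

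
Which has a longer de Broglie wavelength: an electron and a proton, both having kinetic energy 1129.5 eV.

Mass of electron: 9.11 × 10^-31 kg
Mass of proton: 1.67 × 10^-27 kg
The electron has the longer wavelength.

Using λ = h/√(2mKE):

For electron: λ₁ = h/√(2m₁KE) = 3.65 × 10^-11 m
For proton: λ₂ = h/√(2m₂KE) = 8.52 × 10^-13 m

Since λ ∝ 1/√m at constant kinetic energy, the lighter particle has the longer wavelength.

The electron has the longer de Broglie wavelength.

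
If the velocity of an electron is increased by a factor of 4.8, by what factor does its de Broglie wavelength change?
The wavelength decreases by a factor of 4.8.

From λ = h/(mv), the wavelength is inversely proportional to velocity:

λ ∝ 1/v

If v → 4.8v, then λ → λ/4.8

When velocity is increased by a factor of 4.8, the wavelength decreases by a factor of 4.8.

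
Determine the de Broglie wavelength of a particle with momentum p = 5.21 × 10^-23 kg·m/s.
1.27 × 10^-11 m

Using the de Broglie relation λ = h/p:

λ = h/p
λ = (6.626 × 10^-34 J·s) / (5.21 × 10^-23 kg·m/s)
λ = 1.27 × 10^-11 m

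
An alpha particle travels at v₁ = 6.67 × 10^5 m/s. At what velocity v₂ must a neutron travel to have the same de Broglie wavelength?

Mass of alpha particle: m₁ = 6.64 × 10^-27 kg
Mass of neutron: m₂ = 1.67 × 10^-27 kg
v₂ = 2.65 × 10^6 m/s

For equal de Broglie wavelengths: λ₁ = λ₂

h/(m₁v₁) = h/(m₂v₂)
m₁v₁ = m₂v₂
v₂ = v₁ · (m₁/m₂)

v₂ = 6.67 × 10^5 m/s × (6.64 × 10^-27 kg / 1.67 × 10^-27 kg)
v₂ = 2.65 × 10^6 m/s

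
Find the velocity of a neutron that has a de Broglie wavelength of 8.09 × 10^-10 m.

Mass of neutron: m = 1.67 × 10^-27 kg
4.90 × 10^2 m/s

From the de Broglie relation λ = h/(mv), we solve for v:

v = h/(mλ)
v = (6.626 × 10^-34 J·s) / (1.67 × 10^-27 kg × 8.09 × 10^-10 m)
v = 4.90 × 10^2 m/s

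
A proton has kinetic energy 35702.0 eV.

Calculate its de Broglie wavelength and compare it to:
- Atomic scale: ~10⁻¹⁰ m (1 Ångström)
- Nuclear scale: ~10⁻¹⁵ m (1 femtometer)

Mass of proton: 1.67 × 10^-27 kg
λ = 1.52 × 10^-13 m, which is between nuclear and atomic scales.

Using λ = h/√(2mKE):

KE = 35702.0 eV = 5.720 × 10^-15 J

λ = h/√(2mKE)
λ = (6.626 × 10^-34 J·s) / √(2 × 1.67 × 10^-27 kg × 5.720 × 10^-15 J)
λ = 1.52 × 10^-13 m

Comparison:
- Atomic scale (10⁻¹⁰ m): λ is 0.0015× this size
- Nuclear scale (10⁻¹⁵ m): λ is 1.5e+02× this size

The wavelength is between nuclear and atomic scales.

This wavelength is appropriate for probing atomic structure but too large for nuclear physics experiments.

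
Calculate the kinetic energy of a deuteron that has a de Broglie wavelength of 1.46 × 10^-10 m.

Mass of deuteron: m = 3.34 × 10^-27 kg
3.08 × 10^-21 J (or 0.0192 eV)

From λ = h/√(2mKE), we solve for KE:

λ² = h²/(2mKE)
KE = h²/(2mλ²)
KE = (6.626 × 10^-34 J·s)² / (2 × 3.34 × 10^-27 kg × (1.46 × 10^-10 m)²)
KE = 3.08 × 10^-21 J
KE = 0.0192 eV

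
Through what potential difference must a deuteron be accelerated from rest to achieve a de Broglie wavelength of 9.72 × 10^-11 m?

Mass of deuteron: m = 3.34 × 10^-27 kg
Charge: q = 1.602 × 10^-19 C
4.34 × 10^-2 V

From λ = h/√(2mqV), we solve for V:

λ² = h²/(2mqV)
V = h²/(2mqλ²)
V = (6.626 × 10^-34 J·s)² / (2 × 3.34 × 10^-27 kg × 1.602 × 10^-19 C × (9.72 × 10^-11 m)²)
V = 4.34 × 10^-2 V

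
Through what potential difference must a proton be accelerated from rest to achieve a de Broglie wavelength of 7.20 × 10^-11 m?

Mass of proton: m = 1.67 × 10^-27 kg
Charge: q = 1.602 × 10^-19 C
1.58 × 10^-1 V

From λ = h/√(2mqV), we solve for V:

λ² = h²/(2mqV)
V = h²/(2mqλ²)
V = (6.626 × 10^-34 J·s)² / (2 × 1.67 × 10^-27 kg × 1.602 × 10^-19 C × (7.20 × 10^-11 m)²)
V = 1.58 × 10^-1 V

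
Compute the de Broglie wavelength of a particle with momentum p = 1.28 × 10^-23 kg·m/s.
5.18 × 10^-11 m

Using the de Broglie relation λ = h/p:

λ = h/p
λ = (6.626 × 10^-34 J·s) / (1.28 × 10^-23 kg·m/s)
λ = 5.18 × 10^-11 m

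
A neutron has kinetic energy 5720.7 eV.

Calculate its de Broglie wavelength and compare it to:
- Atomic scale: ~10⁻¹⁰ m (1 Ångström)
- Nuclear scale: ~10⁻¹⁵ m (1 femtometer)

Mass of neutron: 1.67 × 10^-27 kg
λ = 3.79 × 10^-13 m, which is between nuclear and atomic scales.

Using λ = h/√(2mKE):

KE = 5720.7 eV = 9.166 × 10^-16 J

λ = h/√(2mKE)
λ = (6.626 × 10^-34 J·s) / √(2 × 1.67 × 10^-27 kg × 9.166 × 10^-16 J)
λ = 3.79 × 10^-13 m

Comparison:
- Atomic scale (10⁻¹⁰ m): λ is 0.0038× this size
- Nuclear scale (10⁻¹⁵ m): λ is 3.8e+02× this size

The wavelength is between nuclear and atomic scales.

This wavelength is appropriate for probing atomic structure but too large for nuclear physics experiments.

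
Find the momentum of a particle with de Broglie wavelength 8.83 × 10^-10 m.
7.50 × 10^-25 kg·m/s

From the de Broglie relation λ = h/p, we solve for p:

p = h/λ
p = (6.626 × 10^-34 J·s) / (8.83 × 10^-10 m)
p = 7.50 × 10^-25 kg·m/s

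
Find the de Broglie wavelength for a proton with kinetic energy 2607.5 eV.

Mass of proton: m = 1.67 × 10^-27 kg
5.61 × 10^-13 m

Using λ = h/√(2mKE):

First convert KE to Joules: KE = 2607.5 eV = 4.178 × 10^-16 J

λ = h/√(2mKE)
λ = (6.626 × 10^-34 J·s) / √(2 × 1.67 × 10^-27 kg × 4.178 × 10^-16 J)
λ = 5.61 × 10^-13 m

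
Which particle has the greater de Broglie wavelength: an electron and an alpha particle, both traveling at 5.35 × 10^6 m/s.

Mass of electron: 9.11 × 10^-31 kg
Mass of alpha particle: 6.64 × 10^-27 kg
The electron has the longer wavelength.

Using λ = h/(mv), since both particles have the same velocity, the wavelength depends only on mass.

For electron: λ₁ = h/(m₁v) = 1.36 × 10^-10 m
For alpha particle: λ₂ = h/(m₂v) = 1.87 × 10^-14 m

Since λ ∝ 1/m at constant velocity, the lighter particle has the longer wavelength.

The electron has the longer de Broglie wavelength.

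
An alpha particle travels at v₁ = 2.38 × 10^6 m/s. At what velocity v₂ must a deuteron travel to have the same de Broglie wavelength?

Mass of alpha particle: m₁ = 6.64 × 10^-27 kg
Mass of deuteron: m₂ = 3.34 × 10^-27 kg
v₂ = 4.73 × 10^6 m/s

For equal de Broglie wavelengths: λ₁ = λ₂

h/(m₁v₁) = h/(m₂v₂)
m₁v₁ = m₂v₂
v₂ = v₁ · (m₁/m₂)

v₂ = 2.38 × 10^6 m/s × (6.64 × 10^-27 kg / 3.34 × 10^-27 kg)
v₂ = 4.73 × 10^6 m/s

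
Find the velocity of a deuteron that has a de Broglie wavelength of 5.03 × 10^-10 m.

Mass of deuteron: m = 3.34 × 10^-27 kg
3.94 × 10^2 m/s

From the de Broglie relation λ = h/(mv), we solve for v:

v = h/(mλ)
v = (6.626 × 10^-34 J·s) / (3.34 × 10^-27 kg × 5.03 × 10^-10 m)
v = 3.94 × 10^2 m/s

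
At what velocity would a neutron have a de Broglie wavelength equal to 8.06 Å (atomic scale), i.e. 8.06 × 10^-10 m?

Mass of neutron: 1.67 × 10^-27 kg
4.92 × 10^2 m/s

From λ = h/(mv), solve for v:

v = h/(mλ)
v = (6.626 × 10^-34 J·s) / (1.67 × 10^-27 kg × 8.06 × 10^-10 m)
v = 4.92 × 10^2 m/s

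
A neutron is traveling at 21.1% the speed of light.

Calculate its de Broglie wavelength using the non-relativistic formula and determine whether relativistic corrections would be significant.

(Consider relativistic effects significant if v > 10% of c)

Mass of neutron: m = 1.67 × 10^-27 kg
Yes, relativistic corrections are needed.

Using the non-relativistic de Broglie formula λ = h/(mv):

v = 21.1% × c = 6.326 × 10^7 m/s

λ = h/(mv)
λ = (6.626 × 10^-34 J·s) / (1.67 × 10^-27 kg × 6.326 × 10^7 m/s)
λ = 6.27 × 10^-15 m

Since v = 21.1% of c > 10% of c, relativistic corrections ARE significant and the actual wavelength would differ from this non-relativistic estimate.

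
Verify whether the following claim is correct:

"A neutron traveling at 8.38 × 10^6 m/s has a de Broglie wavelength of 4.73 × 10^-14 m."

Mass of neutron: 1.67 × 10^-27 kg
True

The claim is correct.

Using λ = h/(mv):
λ = (6.626 × 10^-34 J·s) / (1.67 × 10^-27 kg × 8.38 × 10^6 m/s)
λ = 4.73 × 10^-14 m

This matches the claimed value.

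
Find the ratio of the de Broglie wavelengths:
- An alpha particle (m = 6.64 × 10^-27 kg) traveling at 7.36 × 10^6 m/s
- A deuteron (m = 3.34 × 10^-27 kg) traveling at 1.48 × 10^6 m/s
λ₁/λ₂ = 0.101

Using λ = h/(mv):

λ₁ = h/(m₁v₁) = 1.36 × 10^-14 m
λ₂ = h/(m₂v₂) = 1.34 × 10^-13 m

Ratio λ₁/λ₂ = (m₂v₂)/(m₁v₁)
         = (3.34 × 10^-27 kg × 1.48 × 10^6 m/s) / (6.64 × 10^-27 kg × 7.36 × 10^6 m/s)
         = 0.101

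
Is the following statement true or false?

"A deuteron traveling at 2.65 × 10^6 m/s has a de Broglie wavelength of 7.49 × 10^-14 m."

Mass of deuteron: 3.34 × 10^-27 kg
True

The claim is correct.

Using λ = h/(mv):
λ = (6.626 × 10^-34 J·s) / (3.34 × 10^-27 kg × 2.65 × 10^6 m/s)
λ = 7.49 × 10^-14 m

This matches the claimed value.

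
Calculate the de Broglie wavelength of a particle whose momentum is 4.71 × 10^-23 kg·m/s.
1.41 × 10^-11 m

Using the de Broglie relation λ = h/p:

λ = h/p
λ = (6.626 × 10^-34 J·s) / (4.71 × 10^-23 kg·m/s)
λ = 1.41 × 10^-11 m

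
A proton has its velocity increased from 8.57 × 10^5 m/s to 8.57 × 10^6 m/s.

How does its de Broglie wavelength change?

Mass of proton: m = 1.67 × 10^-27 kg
The wavelength decreases by a factor of 10.

Using λ = h/(mv):

Initial wavelength: λ₁ = h/(mv₁) = 4.63 × 10^-13 m
Final wavelength: λ₂ = h/(mv₂) = 4.63 × 10^-14 m

Since λ ∝ 1/v, when velocity increases by a factor of 10, the wavelength decreases by a factor of 10.

λ₂/λ₁ = v₁/v₂ = 1/10

The wavelength decreases by a factor of 10.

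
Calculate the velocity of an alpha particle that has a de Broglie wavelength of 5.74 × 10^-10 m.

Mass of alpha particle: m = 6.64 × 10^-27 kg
1.74 × 10^2 m/s

From the de Broglie relation λ = h/(mv), we solve for v:

v = h/(mλ)
v = (6.626 × 10^-34 J·s) / (6.64 × 10^-27 kg × 5.74 × 10^-10 m)
v = 1.74 × 10^2 m/s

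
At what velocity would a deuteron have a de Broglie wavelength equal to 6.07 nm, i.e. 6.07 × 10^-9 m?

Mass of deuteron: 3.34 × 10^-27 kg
3.27 × 10^1 m/s

From λ = h/(mv), solve for v:

v = h/(mλ)
v = (6.626 × 10^-34 J·s) / (3.34 × 10^-27 kg × 6.07 × 10^-9 m)
v = 3.27 × 10^1 m/s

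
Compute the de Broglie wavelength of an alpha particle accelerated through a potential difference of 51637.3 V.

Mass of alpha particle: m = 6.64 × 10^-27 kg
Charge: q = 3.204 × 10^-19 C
4.47 × 10^-14 m

When a particle is accelerated through voltage V, it gains kinetic energy KE = qV.

The de Broglie wavelength is then λ = h/√(2mqV):

λ = h/√(2mqV)
λ = (6.626 × 10^-34 J·s) / √(2 × 6.64 × 10^-27 kg × 3.204 × 10^-19 C × 51637.3 V)
λ = 4.47 × 10^-14 m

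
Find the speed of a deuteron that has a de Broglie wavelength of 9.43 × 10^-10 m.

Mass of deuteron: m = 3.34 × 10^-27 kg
2.10 × 10^2 m/s

From the de Broglie relation λ = h/(mv), we solve for v:

v = h/(mλ)
v = (6.626 × 10^-34 J·s) / (3.34 × 10^-27 kg × 9.43 × 10^-10 m)
v = 2.10 × 10^2 m/s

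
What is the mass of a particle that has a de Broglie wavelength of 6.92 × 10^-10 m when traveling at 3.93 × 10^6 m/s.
2.44 × 10^-31 kg

From the de Broglie relation λ = h/(mv), we solve for m:

m = h/(λv)
m = (6.626 × 10^-34 J·s) / (6.92 × 10^-10 m × 3.93 × 10^6 m/s)
m = 2.44 × 10^-31 kg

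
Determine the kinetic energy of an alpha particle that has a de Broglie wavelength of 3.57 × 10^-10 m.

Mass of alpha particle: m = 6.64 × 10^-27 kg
2.59 × 10^-22 J (or 1.62 × 10^-3 eV)

From λ = h/√(2mKE), we solve for KE:

λ² = h²/(2mKE)
KE = h²/(2mλ²)
KE = (6.626 × 10^-34 J·s)² / (2 × 6.64 × 10^-27 kg × (3.57 × 10^-10 m)²)
KE = 2.59 × 10^-22 J
KE = 1.62 × 10^-3 eV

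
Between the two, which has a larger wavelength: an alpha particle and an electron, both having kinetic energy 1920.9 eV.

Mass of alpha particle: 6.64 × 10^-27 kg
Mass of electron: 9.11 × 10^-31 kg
The electron has the longer wavelength.

Using λ = h/√(2mKE):

For alpha particle: λ₁ = h/√(2m₁KE) = 3.28 × 10^-13 m
For electron: λ₂ = h/√(2m₂KE) = 2.80 × 10^-11 m

Since λ ∝ 1/√m at constant kinetic energy, the lighter particle has the longer wavelength.

The electron has the longer de Broglie wavelength.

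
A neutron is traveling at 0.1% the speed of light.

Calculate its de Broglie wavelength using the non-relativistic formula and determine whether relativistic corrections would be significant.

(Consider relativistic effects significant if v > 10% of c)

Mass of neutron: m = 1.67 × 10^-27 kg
No, relativistic corrections are not needed.

Using the non-relativistic de Broglie formula λ = h/(mv):

v = 0.1% × c = 2.998 × 10^5 m/s

λ = h/(mv)
λ = (6.626 × 10^-34 J·s) / (1.67 × 10^-27 kg × 2.998 × 10^5 m/s)
λ = 1.32 × 10^-12 m

Since v = 0.1% of c < 10% of c, relativistic corrections are NOT significant and this non-relativistic result is a good approximation.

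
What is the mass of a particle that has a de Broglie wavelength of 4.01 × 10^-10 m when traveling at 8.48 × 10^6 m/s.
1.95 × 10^-31 kg

From the de Broglie relation λ = h/(mv), we solve for m:

m = h/(λv)
m = (6.626 × 10^-34 J·s) / (4.01 × 10^-10 m × 8.48 × 10^6 m/s)
m = 1.95 × 10^-31 kg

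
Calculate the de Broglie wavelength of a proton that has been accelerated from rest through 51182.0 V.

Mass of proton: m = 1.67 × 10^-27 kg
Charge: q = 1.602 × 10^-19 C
1.27 × 10^-13 m

When a particle is accelerated through voltage V, it gains kinetic energy KE = qV.

The de Broglie wavelength is then λ = h/√(2mqV):

λ = h/√(2mqV)
λ = (6.626 × 10^-34 J·s) / √(2 × 1.67 × 10^-27 kg × 1.602 × 10^-19 C × 51182.0 V)
λ = 1.27 × 10^-13 m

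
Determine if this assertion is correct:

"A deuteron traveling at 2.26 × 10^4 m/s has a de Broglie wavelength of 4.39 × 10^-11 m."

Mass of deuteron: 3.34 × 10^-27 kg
False

The claim is incorrect.

Using λ = h/(mv):
λ = (6.626 × 10^-34 J·s) / (3.34 × 10^-27 kg × 2.26 × 10^4 m/s)
λ = 8.78 × 10^-12 m

The actual wavelength differs from the claimed 4.39 × 10^-11 m.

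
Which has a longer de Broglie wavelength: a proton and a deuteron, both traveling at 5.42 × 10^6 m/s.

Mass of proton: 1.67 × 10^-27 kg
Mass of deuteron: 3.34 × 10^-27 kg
The proton has the longer wavelength.

Using λ = h/(mv), since both particles have the same velocity, the wavelength depends only on mass.

For proton: λ₁ = h/(m₁v) = 7.32 × 10^-14 m
For deuteron: λ₂ = h/(m₂v) = 3.66 × 10^-14 m

Since λ ∝ 1/m at constant velocity, the lighter particle has the longer wavelength.

The proton has the longer de Broglie wavelength.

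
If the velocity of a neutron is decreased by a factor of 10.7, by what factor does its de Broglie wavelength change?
The wavelength increases by a factor of 10.7.

From λ = h/(mv), the wavelength is inversely proportional to velocity:

λ ∝ 1/v

If v → v/10.7, then λ → 10.7λ

When velocity is decreased by a factor of 10.7, the wavelength increases by a factor of 10.7.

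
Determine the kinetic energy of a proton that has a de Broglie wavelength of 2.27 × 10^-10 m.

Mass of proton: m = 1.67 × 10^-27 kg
2.55 × 10^-21 J (or 0.0159 eV)

From λ = h/√(2mKE), we solve for KE:

λ² = h²/(2mKE)
KE = h²/(2mλ²)
KE = (6.626 × 10^-34 J·s)² / (2 × 1.67 × 10^-27 kg × (2.27 × 10^-10 m)²)
KE = 2.55 × 10^-21 J
KE = 0.0159 eV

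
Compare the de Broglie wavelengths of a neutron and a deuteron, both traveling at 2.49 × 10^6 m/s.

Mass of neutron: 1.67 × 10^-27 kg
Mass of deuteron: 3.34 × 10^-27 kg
The neutron has the longer wavelength.

Using λ = h/(mv), since both particles have the same velocity, the wavelength depends only on mass.

For neutron: λ₁ = h/(m₁v) = 1.59 × 10^-13 m
For deuteron: λ₂ = h/(m₂v) = 7.97 × 10^-14 m

Since λ ∝ 1/m at constant velocity, the lighter particle has the longer wavelength.

The neutron has the longer de Broglie wavelength.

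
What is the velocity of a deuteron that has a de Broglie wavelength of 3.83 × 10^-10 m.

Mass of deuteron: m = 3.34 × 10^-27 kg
5.18 × 10^2 m/s

From the de Broglie relation λ = h/(mv), we solve for v:

v = h/(mλ)
v = (6.626 × 10^-34 J·s) / (3.34 × 10^-27 kg × 3.83 × 10^-10 m)
v = 5.18 × 10^2 m/s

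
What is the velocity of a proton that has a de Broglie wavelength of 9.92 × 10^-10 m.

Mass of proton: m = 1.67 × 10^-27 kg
4.00 × 10^2 m/s

From the de Broglie relation λ = h/(mv), we solve for v:

v = h/(mλ)
v = (6.626 × 10^-34 J·s) / (1.67 × 10^-27 kg × 9.92 × 10^-10 m)
v = 4.00 × 10^2 m/s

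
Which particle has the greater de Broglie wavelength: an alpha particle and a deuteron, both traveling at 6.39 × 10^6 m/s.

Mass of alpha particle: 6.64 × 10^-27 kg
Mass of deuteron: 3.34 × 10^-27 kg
The deuteron has the longer wavelength.

Using λ = h/(mv), since both particles have the same velocity, the wavelength depends only on mass.

For alpha particle: λ₁ = h/(m₁v) = 1.56 × 10^-14 m
For deuteron: λ₂ = h/(m₂v) = 3.10 × 10^-14 m

Since λ ∝ 1/m at constant velocity, the lighter particle has the longer wavelength.

The deuteron has the longer de Broglie wavelength.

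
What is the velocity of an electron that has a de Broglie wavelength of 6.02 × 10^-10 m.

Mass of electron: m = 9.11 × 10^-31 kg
1.21 × 10^6 m/s

From the de Broglie relation λ = h/(mv), we solve for v:

v = h/(mλ)
v = (6.626 × 10^-34 J·s) / (9.11 × 10^-31 kg × 6.02 × 10^-10 m)
v = 1.21 × 10^6 m/s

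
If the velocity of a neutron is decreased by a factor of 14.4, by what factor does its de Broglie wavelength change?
The wavelength increases by a factor of 14.4.

From λ = h/(mv), the wavelength is inversely proportional to velocity:

λ ∝ 1/v

If v → v/14.4, then λ → 14.4λ

When velocity is decreased by a factor of 14.4, the wavelength increases by a factor of 14.4.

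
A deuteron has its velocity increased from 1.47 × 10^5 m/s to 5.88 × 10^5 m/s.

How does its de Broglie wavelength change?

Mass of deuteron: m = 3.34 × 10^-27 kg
The wavelength decreases by a factor of 4.

Using λ = h/(mv):

Initial wavelength: λ₁ = h/(mv₁) = 1.35 × 10^-12 m
Final wavelength: λ₂ = h/(mv₂) = 3.37 × 10^-13 m

Since λ ∝ 1/v, when velocity increases by a factor of 4, the wavelength decreases by a factor of 4.

λ₂/λ₁ = v₁/v₂ = 1/4

The wavelength decreases by a factor of 4.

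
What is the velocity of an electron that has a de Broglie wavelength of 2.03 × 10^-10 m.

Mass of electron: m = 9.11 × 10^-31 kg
3.58 × 10^6 m/s

From the de Broglie relation λ = h/(mv), we solve for v:

v = h/(mλ)
v = (6.626 × 10^-34 J·s) / (9.11 × 10^-31 kg × 2.03 × 10^-10 m)
v = 3.58 × 10^6 m/s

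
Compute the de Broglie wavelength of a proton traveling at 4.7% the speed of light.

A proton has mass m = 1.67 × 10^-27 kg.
2.82 × 10^-14 m

Using the de Broglie relation λ = h/(mv):

v = 4.7% × c = 1.409 × 10^7 m/s

λ = h/(mv)
λ = (6.626 × 10^-34 J·s) / (1.67 × 10^-27 kg × 1.409 × 10^7 m/s)
λ = 2.82 × 10^-14 m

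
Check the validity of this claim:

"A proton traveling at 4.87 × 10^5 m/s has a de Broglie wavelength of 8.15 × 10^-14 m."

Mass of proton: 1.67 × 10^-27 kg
False

The claim is incorrect.

Using λ = h/(mv):
λ = (6.626 × 10^-34 J·s) / (1.67 × 10^-27 kg × 4.87 × 10^5 m/s)
λ = 8.15 × 10^-13 m

The actual wavelength differs from the claimed 8.15 × 10^-14 m.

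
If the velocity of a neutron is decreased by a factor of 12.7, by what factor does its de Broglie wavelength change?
The wavelength increases by a factor of 12.7.

From λ = h/(mv), the wavelength is inversely proportional to velocity:

λ ∝ 1/v

If v → v/12.7, then λ → 12.7λ

When velocity is decreased by a factor of 12.7, the wavelength increases by a factor of 12.7.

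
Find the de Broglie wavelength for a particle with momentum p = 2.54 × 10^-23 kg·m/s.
2.61 × 10^-11 m

Using the de Broglie relation λ = h/p:

λ = h/p
λ = (6.626 × 10^-34 J·s) / (2.54 × 10^-23 kg·m/s)
λ = 2.61 × 10^-11 m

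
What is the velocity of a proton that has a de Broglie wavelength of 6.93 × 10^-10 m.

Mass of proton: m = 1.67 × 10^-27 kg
5.73 × 10^2 m/s

From the de Broglie relation λ = h/(mv), we solve for v:

v = h/(mλ)
v = (6.626 × 10^-34 J·s) / (1.67 × 10^-27 kg × 6.93 × 10^-10 m)
v = 5.73 × 10^2 m/s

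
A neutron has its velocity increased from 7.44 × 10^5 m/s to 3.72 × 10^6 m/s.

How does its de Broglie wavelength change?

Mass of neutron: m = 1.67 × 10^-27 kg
The wavelength decreases by a factor of 5.

Using λ = h/(mv):

Initial wavelength: λ₁ = h/(mv₁) = 5.33 × 10^-13 m
Final wavelength: λ₂ = h/(mv₂) = 1.07 × 10^-13 m

Since λ ∝ 1/v, when velocity increases by a factor of 5, the wavelength decreases by a factor of 5.

λ₂/λ₁ = v₁/v₂ = 1/5

The wavelength decreases by a factor of 5.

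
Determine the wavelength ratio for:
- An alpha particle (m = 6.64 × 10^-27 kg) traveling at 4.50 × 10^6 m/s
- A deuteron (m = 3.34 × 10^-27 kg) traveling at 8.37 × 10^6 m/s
λ₁/λ₂ = 0.936

Using λ = h/(mv):

λ₁ = h/(m₁v₁) = 2.22 × 10^-14 m
λ₂ = h/(m₂v₂) = 2.37 × 10^-14 m

Ratio λ₁/λ₂ = (m₂v₂)/(m₁v₁)
         = (3.34 × 10^-27 kg × 8.37 × 10^6 m/s) / (6.64 × 10^-27 kg × 4.50 × 10^6 m/s)
         = 0.936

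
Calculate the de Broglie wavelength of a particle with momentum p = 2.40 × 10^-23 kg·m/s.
2.76 × 10^-11 m

Using the de Broglie relation λ = h/p:

λ = h/p
λ = (6.626 × 10^-34 J·s) / (2.40 × 10^-23 kg·m/s)
λ = 2.76 × 10^-11 m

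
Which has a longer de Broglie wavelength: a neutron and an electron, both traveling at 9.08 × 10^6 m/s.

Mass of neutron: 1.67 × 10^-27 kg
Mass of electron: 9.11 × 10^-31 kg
The electron has the longer wavelength.

Using λ = h/(mv), since both particles have the same velocity, the wavelength depends only on mass.

For neutron: λ₁ = h/(m₁v) = 4.37 × 10^-14 m
For electron: λ₂ = h/(m₂v) = 8.01 × 10^-11 m

Since λ ∝ 1/m at constant velocity, the lighter particle has the longer wavelength.

The electron has the longer de Broglie wavelength.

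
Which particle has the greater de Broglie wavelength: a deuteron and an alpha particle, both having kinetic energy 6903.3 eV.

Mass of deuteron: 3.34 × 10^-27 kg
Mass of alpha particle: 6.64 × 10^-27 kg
The deuteron has the longer wavelength.

Using λ = h/√(2mKE):

For deuteron: λ₁ = h/√(2m₁KE) = 2.44 × 10^-13 m
For alpha particle: λ₂ = h/√(2m₂KE) = 1.73 × 10^-13 m

Since λ ∝ 1/√m at constant kinetic energy, the lighter particle has the longer wavelength.

The deuteron has the longer de Broglie wavelength.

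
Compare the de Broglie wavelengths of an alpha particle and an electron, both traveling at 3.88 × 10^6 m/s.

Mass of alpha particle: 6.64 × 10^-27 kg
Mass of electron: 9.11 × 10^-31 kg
The electron has the longer wavelength.

Using λ = h/(mv), since both particles have the same velocity, the wavelength depends only on mass.

For alpha particle: λ₁ = h/(m₁v) = 2.57 × 10^-14 m
For electron: λ₂ = h/(m₂v) = 1.87 × 10^-10 m

Since λ ∝ 1/m at constant velocity, the lighter particle has the longer wavelength.

The electron has the longer de Broglie wavelength.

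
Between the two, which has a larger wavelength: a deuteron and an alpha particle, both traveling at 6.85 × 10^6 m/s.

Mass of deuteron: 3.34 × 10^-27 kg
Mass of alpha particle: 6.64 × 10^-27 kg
The deuteron has the longer wavelength.

Using λ = h/(mv), since both particles have the same velocity, the wavelength depends only on mass.

For deuteron: λ₁ = h/(m₁v) = 2.90 × 10^-14 m
For alpha particle: λ₂ = h/(m₂v) = 1.46 × 10^-14 m

Since λ ∝ 1/m at constant velocity, the lighter particle has the longer wavelength.

The deuteron has the longer de Broglie wavelength.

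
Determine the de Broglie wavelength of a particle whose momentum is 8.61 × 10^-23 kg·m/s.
7.70 × 10^-12 m

Using the de Broglie relation λ = h/p:

λ = h/p
λ = (6.626 × 10^-34 J·s) / (8.61 × 10^-23 kg·m/s)
λ = 7.70 × 10^-12 m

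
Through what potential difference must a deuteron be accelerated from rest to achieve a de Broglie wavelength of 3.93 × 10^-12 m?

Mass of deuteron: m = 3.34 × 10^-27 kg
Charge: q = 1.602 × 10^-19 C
26.6 V

From λ = h/√(2mqV), we solve for V:

λ² = h²/(2mqV)
V = h²/(2mqλ²)
V = (6.626 × 10^-34 J·s)² / (2 × 3.34 × 10^-27 kg × 1.602 × 10^-19 C × (3.93 × 10^-12 m)²)
V = 26.6 V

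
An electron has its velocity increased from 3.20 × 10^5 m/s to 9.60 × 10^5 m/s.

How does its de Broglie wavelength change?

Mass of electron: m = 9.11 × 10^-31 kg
The wavelength decreases by a factor of 3.

Using λ = h/(mv):

Initial wavelength: λ₁ = h/(mv₁) = 2.27 × 10^-9 m
Final wavelength: λ₂ = h/(mv₂) = 7.58 × 10^-10 m

Since λ ∝ 1/v, when velocity increases by a factor of 3, the wavelength decreases by a factor of 3.

λ₂/λ₁ = v₁/v₂ = 1/3

The wavelength decreases by a factor of 3.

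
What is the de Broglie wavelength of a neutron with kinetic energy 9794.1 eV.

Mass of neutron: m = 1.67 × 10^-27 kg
2.89 × 10^-13 m

Using λ = h/√(2mKE):

First convert KE to Joules: KE = 9794.1 eV = 1.569 × 10^-15 J

λ = h/√(2mKE)
λ = (6.626 × 10^-34 J·s) / √(2 × 1.67 × 10^-27 kg × 1.569 × 10^-15 J)
λ = 2.89 × 10^-13 m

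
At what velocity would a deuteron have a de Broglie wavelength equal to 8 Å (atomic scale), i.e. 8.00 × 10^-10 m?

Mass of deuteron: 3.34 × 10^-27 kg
2.48 × 10^2 m/s

From λ = h/(mv), solve for v:

v = h/(mλ)
v = (6.626 × 10^-34 J·s) / (3.34 × 10^-27 kg × 8.00 × 10^-10 m)
v = 2.48 × 10^2 m/s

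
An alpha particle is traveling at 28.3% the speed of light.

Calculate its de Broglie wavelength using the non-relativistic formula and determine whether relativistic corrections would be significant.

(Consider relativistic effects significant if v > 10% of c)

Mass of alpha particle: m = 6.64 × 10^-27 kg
Yes, relativistic corrections are needed.

Using the non-relativistic de Broglie formula λ = h/(mv):

v = 28.3% × c = 8.484 × 10^7 m/s

λ = h/(mv)
λ = (6.626 × 10^-34 J·s) / (6.64 × 10^-27 kg × 8.484 × 10^7 m/s)
λ = 1.18 × 10^-15 m

Since v = 28.3% of c > 10% of c, relativistic corrections ARE significant and the actual wavelength would differ from this non-relativistic estimate.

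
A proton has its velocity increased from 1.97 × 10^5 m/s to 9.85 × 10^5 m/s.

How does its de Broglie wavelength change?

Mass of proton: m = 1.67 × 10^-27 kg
The wavelength decreases by a factor of 5.

Using λ = h/(mv):

Initial wavelength: λ₁ = h/(mv₁) = 2.01 × 10^-12 m
Final wavelength: λ₂ = h/(mv₂) = 4.03 × 10^-13 m

Since λ ∝ 1/v, when velocity increases by a factor of 5, the wavelength decreases by a factor of 5.

λ₂/λ₁ = v₁/v₂ = 1/5

The wavelength decreases by a factor of 5.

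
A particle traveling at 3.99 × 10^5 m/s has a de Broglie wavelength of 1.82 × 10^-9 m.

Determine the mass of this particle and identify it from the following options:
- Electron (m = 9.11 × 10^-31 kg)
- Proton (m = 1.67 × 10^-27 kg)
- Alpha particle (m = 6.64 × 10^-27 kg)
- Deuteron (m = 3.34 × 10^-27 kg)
The particle is an electron.

From λ = h/(mv), solve for mass:

m = h/(λv)
m = (6.626 × 10^-34 J·s) / (1.82 × 10^-9 m × 3.99 × 10^5 m/s)
m = 9.12 × 10^-31 kg

Comparing with the listed masses, this is closest to an electron.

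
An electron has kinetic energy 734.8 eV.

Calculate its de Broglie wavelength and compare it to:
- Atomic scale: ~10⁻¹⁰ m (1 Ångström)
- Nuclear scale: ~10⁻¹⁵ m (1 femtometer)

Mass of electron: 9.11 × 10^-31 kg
λ = 4.52 × 10^-11 m, which is between nuclear and atomic scales.

Using λ = h/√(2mKE):

KE = 734.8 eV = 1.177 × 10^-16 J

λ = h/√(2mKE)
λ = (6.626 × 10^-34 J·s) / √(2 × 9.11 × 10^-31 kg × 1.177 × 10^-16 J)
λ = 4.52 × 10^-11 m

Comparison:
- Atomic scale (10⁻¹⁰ m): λ is 0.45× this size
- Nuclear scale (10⁻¹⁵ m): λ is 4.5e+04× this size

The wavelength is between nuclear and atomic scales.

This wavelength is appropriate for probing atomic structure but too large for nuclear physics experiments.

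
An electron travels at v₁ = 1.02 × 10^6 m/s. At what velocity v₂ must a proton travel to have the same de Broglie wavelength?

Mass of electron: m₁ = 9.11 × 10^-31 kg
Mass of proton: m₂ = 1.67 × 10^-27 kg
v₂ = 5.56 × 10^2 m/s

For equal de Broglie wavelengths: λ₁ = λ₂

h/(m₁v₁) = h/(m₂v₂)
m₁v₁ = m₂v₂
v₂ = v₁ · (m₁/m₂)

v₂ = 1.02 × 10^6 m/s × (9.11 × 10^-31 kg / 1.67 × 10^-27 kg)
v₂ = 5.56 × 10^2 m/s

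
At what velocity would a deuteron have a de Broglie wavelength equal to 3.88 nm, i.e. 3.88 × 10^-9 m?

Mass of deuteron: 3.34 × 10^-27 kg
5.11 × 10^1 m/s

From λ = h/(mv), solve for v:

v = h/(mλ)
v = (6.626 × 10^-34 J·s) / (3.34 × 10^-27 kg × 3.88 × 10^-9 m)
v = 5.11 × 10^1 m/s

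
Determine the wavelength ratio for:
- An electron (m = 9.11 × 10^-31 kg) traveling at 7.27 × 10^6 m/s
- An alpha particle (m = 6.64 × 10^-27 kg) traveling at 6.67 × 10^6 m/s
λ₁/λ₂ = 6.69 × 10^3

Using λ = h/(mv):

λ₁ = h/(m₁v₁) = 1.00 × 10^-10 m
λ₂ = h/(m₂v₂) = 1.50 × 10^-14 m

Ratio λ₁/λ₂ = (m₂v₂)/(m₁v₁)
         = (6.64 × 10^-27 kg × 6.67 × 10^6 m/s) / (9.11 × 10^-31 kg × 7.27 × 10^6 m/s)
         = 6.69 × 10^3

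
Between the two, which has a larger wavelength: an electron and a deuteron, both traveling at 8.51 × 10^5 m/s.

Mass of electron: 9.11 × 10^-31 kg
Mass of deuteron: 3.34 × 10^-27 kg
The electron has the longer wavelength.

Using λ = h/(mv), since both particles have the same velocity, the wavelength depends only on mass.

For electron: λ₁ = h/(m₁v) = 8.55 × 10^-10 m
For deuteron: λ₂ = h/(m₂v) = 2.33 × 10^-13 m

Since λ ∝ 1/m at constant velocity, the lighter particle has the longer wavelength.

The electron has the longer de Broglie wavelength.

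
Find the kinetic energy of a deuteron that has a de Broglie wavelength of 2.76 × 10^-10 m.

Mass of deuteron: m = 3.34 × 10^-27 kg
8.63 × 10^-22 J (or 5.39 × 10^-3 eV)

From λ = h/√(2mKE), we solve for KE:

λ² = h²/(2mKE)
KE = h²/(2mλ²)
KE = (6.626 × 10^-34 J·s)² / (2 × 3.34 × 10^-27 kg × (2.76 × 10^-10 m)²)
KE = 8.63 × 10^-22 J
KE = 5.39 × 10^-3 eV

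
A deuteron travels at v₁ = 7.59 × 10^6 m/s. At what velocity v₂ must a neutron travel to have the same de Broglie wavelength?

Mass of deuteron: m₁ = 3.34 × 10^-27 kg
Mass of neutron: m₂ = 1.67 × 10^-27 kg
v₂ = 1.52 × 10^7 m/s

For equal de Broglie wavelengths: λ₁ = λ₂

h/(m₁v₁) = h/(m₂v₂)
m₁v₁ = m₂v₂
v₂ = v₁ · (m₁/m₂)

v₂ = 7.59 × 10^6 m/s × (3.34 × 10^-27 kg / 1.67 × 10^-27 kg)
v₂ = 1.52 × 10^7 m/s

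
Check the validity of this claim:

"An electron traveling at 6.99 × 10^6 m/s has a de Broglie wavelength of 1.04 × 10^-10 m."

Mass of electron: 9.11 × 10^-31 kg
True

The claim is correct.

Using λ = h/(mv):
λ = (6.626 × 10^-34 J·s) / (9.11 × 10^-31 kg × 6.99 × 10^6 m/s)
λ = 1.04 × 10^-10 m

This matches the claimed value.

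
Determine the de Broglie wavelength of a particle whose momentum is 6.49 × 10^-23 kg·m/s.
1.02 × 10^-11 m

Using the de Broglie relation λ = h/p:

λ = h/p
λ = (6.626 × 10^-34 J·s) / (6.49 × 10^-23 kg·m/s)
λ = 1.02 × 10^-11 m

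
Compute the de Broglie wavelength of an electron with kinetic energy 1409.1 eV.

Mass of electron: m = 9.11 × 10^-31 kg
3.27 × 10^-11 m

Using λ = h/√(2mKE):

First convert KE to Joules: KE = 1409.1 eV = 2.258 × 10^-16 J

λ = h/√(2mKE)
λ = (6.626 × 10^-34 J·s) / √(2 × 9.11 × 10^-31 kg × 2.258 × 10^-16 J)
λ = 3.27 × 10^-11 m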